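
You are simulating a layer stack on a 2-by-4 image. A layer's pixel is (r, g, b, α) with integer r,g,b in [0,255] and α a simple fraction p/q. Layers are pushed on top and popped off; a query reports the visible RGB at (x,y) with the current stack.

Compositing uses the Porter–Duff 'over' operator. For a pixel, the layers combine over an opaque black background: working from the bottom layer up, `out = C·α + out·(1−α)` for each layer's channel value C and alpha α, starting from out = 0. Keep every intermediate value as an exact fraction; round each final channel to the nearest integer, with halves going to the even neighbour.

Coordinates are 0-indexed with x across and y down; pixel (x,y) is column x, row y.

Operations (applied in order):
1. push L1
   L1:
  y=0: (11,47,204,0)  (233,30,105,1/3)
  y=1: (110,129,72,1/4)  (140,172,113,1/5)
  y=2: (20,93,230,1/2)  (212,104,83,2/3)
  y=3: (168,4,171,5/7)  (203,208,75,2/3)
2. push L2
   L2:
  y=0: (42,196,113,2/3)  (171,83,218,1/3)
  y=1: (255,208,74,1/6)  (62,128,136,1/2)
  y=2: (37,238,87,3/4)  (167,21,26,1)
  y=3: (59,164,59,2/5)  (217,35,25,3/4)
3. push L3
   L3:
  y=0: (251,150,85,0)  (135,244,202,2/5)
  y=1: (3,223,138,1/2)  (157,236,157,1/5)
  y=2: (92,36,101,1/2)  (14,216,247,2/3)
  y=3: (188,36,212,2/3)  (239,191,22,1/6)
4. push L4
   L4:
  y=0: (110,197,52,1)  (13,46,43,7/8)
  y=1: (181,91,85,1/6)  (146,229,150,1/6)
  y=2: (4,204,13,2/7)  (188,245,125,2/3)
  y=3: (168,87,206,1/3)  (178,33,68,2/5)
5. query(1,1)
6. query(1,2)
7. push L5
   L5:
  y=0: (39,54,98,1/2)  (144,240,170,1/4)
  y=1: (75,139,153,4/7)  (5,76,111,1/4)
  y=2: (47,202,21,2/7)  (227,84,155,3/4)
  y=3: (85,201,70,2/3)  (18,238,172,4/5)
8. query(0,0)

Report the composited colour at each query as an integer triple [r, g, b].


(1,1) stack=L1,L2,L3,L4; from [0,0,0]:
after L1 α=1/5: [28, 172/5, 113/5]
after L2 α=1/2: [45, 406/5, 793/10]
after L3 α=1/5: [337/5, 2804/25, 2371/25]
after L4 α=1/6: [161/2, 3949/30, 3121/30]
rounded: [80, 132, 104]

(1,2) stack=L1,L2,L3,L4; from [0,0,0]:
L1 α=2/3: [424/3, 208/3, 166/3]
L2 α=1: [167, 21, 26]
L3 α=2/3: [65, 151, 520/3]
L4 α=2/3: [147, 641/3, 1270/9]
= [147, 214, 141]

at x=0,y=0 over L1,L2,L3,L4,L5:
L1 α=0: [0, 0, 0]
L2 α=2/3: [28, 392/3, 226/3]
L3 α=0: [28, 392/3, 226/3]
L4 α=1: [110, 197, 52]
L5 α=1/2: [149/2, 251/2, 75]
= [74, 126, 75]


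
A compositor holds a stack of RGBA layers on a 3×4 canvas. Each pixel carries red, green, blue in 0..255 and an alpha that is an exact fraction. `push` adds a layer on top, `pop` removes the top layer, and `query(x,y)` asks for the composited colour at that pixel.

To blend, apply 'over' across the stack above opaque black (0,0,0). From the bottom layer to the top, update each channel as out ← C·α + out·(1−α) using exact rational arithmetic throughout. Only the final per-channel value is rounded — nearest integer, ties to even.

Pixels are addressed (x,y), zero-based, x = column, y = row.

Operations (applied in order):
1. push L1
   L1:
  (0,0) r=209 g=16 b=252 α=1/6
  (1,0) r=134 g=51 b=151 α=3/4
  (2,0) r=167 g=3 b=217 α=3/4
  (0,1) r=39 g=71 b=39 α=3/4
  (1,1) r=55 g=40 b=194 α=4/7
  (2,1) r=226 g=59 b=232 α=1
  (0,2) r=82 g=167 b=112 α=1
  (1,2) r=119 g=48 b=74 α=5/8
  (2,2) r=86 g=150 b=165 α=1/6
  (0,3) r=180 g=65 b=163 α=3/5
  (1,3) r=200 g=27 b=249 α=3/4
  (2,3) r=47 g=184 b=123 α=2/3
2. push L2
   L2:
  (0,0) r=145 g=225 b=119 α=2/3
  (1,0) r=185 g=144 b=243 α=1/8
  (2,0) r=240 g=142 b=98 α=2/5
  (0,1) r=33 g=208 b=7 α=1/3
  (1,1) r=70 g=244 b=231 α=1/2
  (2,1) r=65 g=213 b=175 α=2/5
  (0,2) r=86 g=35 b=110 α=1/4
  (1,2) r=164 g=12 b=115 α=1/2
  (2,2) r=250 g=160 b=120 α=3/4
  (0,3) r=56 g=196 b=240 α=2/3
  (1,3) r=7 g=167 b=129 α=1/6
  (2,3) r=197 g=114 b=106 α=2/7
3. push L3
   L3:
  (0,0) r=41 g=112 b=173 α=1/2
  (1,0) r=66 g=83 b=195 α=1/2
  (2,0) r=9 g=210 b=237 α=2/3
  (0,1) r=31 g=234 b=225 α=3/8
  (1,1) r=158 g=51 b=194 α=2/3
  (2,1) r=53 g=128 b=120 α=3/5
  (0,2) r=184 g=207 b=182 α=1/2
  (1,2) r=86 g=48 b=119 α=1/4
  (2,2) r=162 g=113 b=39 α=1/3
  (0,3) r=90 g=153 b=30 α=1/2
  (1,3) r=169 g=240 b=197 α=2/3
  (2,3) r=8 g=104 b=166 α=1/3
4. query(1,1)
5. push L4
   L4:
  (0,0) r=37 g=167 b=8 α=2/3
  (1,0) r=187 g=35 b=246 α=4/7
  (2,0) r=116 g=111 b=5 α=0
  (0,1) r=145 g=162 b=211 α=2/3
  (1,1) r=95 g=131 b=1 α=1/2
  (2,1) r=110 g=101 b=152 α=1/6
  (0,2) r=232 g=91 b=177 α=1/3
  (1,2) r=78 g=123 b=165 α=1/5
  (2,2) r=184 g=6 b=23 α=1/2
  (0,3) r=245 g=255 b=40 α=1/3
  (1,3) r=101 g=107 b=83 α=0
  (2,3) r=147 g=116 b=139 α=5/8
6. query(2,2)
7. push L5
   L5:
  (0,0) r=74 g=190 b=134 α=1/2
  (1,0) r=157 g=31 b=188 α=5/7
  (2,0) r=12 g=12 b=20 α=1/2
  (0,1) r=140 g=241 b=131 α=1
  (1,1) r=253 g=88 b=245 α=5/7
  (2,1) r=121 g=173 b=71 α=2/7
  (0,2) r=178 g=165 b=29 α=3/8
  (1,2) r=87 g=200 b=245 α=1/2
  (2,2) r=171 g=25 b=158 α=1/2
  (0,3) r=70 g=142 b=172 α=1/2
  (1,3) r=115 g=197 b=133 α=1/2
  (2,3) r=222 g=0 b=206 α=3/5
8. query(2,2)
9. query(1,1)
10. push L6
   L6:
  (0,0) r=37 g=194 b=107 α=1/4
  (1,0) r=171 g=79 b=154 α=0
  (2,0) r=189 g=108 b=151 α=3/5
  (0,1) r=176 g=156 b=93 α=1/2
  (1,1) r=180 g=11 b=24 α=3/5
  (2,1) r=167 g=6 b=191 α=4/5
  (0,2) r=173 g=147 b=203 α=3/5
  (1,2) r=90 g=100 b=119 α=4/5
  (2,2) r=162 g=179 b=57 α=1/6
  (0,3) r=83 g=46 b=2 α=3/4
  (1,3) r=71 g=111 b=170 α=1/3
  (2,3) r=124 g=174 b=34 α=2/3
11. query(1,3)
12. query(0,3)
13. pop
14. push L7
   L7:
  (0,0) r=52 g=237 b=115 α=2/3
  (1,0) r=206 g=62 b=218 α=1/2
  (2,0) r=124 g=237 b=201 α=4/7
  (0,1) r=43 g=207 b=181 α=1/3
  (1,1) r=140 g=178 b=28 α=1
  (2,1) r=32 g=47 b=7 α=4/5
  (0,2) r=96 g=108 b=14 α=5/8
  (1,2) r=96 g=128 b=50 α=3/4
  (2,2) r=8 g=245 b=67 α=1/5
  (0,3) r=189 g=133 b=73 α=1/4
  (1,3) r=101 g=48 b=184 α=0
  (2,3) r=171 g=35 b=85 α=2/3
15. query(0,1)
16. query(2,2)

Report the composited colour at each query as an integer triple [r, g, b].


query (1,1) [L1,L2,L3] — begin 0,0,0
after L1 α=4/7: [220/7, 160/7, 776/7]
after L2 α=1/2: [355/7, 934/7, 2393/14]
after L3 α=2/3: [2567/21, 1648/21, 7825/42]
= [122, 78, 186]

at x=2,y=2 over L1,L2,L3,L4:
after L1 α=1/6: [43/3, 25, 55/2]
after L2 α=3/4: [2293/12, 505/4, 775/8]
after L3 α=1/3: [3265/18, 731/6, 931/12]
after L4 α=1/2: [6577/36, 767/12, 1207/24]
rounded: [183, 64, 50]

query (2,2) [L1,L2,L3,L4,L5] — begin 0,0,0
after L1 α=1/6: [43/3, 25, 55/2]
after L2 α=3/4: [2293/12, 505/4, 775/8]
after L3 α=1/3: [3265/18, 731/6, 931/12]
after L4 α=1/2: [6577/36, 767/12, 1207/24]
after L5 α=1/2: [12733/72, 1067/24, 4999/48]
rounded: [177, 44, 104]

at x=1,y=1 over L1,L2,L3,L4,L5:
after L1 α=4/7: [220/7, 160/7, 776/7]
after L2 α=1/2: [355/7, 934/7, 2393/14]
after L3 α=2/3: [2567/21, 1648/21, 7825/42]
after L4 α=1/2: [2281/21, 4399/42, 7867/84]
after L5 α=5/7: [31127/147, 13639/147, 59317/294]
= [212, 93, 202]

query (1,3) [L1,L2,L3,L4,L5,L6] — begin 0,0,0
after L1 α=3/4: [150, 81/4, 747/4]
after L2 α=1/6: [757/6, 1073/24, 1417/8]
after L3 α=2/3: [2785/18, 12593/72, 1523/8]
after L4 α=0: [2785/18, 12593/72, 1523/8]
after L5 α=1/2: [4855/36, 26777/144, 2587/16]
after L6 α=1/3: [6133/54, 34769/216, 3947/24]
= [114, 161, 164]

(0,3) stack=L1,L2,L3,L4,L5,L6; from [0,0,0]:
+L1 (α=3/5) → [108, 39, 489/5]
+L2 (α=2/3) → [220/3, 431/3, 963/5]
+L3 (α=1/2) → [245/3, 445/3, 1113/10]
+L4 (α=1/3) → [1225/9, 1655/9, 1313/15]
+L5 (α=1/2) → [1855/18, 2933/18, 3893/30]
+L6 (α=3/4) → [6337/72, 5417/72, 4073/120]
rounded: [88, 75, 34]

(0,1) stack=L1,L2,L3,L4,L5,L7; from [0,0,0]:
L1 α=3/4: [117/4, 213/4, 117/4]
L2 α=1/3: [61/2, 629/6, 131/6]
L3 α=3/8: [491/16, 7357/48, 4705/48]
L4 α=2/3: [5131/48, 22909/144, 24961/144]
L5 α=1: [140, 241, 131]
L7 α=1/3: [323/3, 689/3, 443/3]
= [108, 230, 148]

at x=2,y=2 over L1,L2,L3,L4,L5,L7:
L1 α=1/6: [43/3, 25, 55/2]
L2 α=3/4: [2293/12, 505/4, 775/8]
L3 α=1/3: [3265/18, 731/6, 931/12]
L4 α=1/2: [6577/36, 767/12, 1207/24]
L5 α=1/2: [12733/72, 1067/24, 4999/48]
L7 α=1/5: [12877/90, 2537/30, 5803/60]
→ [143, 85, 97]


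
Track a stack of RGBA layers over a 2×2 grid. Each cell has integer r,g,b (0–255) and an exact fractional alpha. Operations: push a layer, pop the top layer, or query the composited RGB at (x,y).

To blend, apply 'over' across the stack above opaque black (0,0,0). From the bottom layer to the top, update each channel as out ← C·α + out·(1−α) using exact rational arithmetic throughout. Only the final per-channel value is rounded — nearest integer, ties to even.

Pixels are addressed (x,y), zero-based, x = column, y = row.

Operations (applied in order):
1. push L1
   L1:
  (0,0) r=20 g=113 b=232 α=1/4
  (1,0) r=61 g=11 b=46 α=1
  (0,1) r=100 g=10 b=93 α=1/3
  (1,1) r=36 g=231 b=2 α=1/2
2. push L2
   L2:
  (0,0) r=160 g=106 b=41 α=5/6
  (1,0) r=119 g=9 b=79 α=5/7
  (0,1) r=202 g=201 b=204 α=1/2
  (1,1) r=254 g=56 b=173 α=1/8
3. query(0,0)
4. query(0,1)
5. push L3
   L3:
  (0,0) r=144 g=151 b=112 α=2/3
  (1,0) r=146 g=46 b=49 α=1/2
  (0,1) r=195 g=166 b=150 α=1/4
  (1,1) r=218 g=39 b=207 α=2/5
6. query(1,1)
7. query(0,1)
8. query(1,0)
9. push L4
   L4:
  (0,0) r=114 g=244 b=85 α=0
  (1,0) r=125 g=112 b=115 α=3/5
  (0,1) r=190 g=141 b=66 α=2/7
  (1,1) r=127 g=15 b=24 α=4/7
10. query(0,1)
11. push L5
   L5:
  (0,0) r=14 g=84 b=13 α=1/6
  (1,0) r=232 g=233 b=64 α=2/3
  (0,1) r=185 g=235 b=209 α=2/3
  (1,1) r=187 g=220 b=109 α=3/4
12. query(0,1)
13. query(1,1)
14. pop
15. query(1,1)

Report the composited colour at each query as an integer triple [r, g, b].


(0,0) stack=L1,L2; from [0,0,0]:
L1 α=1/4: [5, 113/4, 58]
L2 α=5/6: [805/6, 2233/24, 263/6]
= [134, 93, 44]

query (0,1) [L1,L2] — begin 0,0,0
+L1 (α=1/3) → [100/3, 10/3, 31]
+L2 (α=1/2) → [353/3, 613/6, 235/2]
rounded: [118, 102, 118]

at x=1,y=1 over L1,L2,L3:
+L1 (α=1/2) → [18, 231/2, 1]
+L2 (α=1/8) → [95/2, 1729/16, 45/2]
+L3 (α=2/5) → [1157/10, 1287/16, 963/10]
→ [116, 80, 96]

at x=0,y=1 over L1,L2,L3:
L1 α=1/3: [100/3, 10/3, 31]
L2 α=1/2: [353/3, 613/6, 235/2]
L3 α=1/4: [137, 945/8, 1005/8]
= [137, 118, 126]

query (1,0) [L1,L2,L3] — begin 0,0,0
L1 α=1: [61, 11, 46]
L2 α=5/7: [717/7, 67/7, 487/7]
L3 α=1/2: [1739/14, 389/14, 415/7]
= [124, 28, 59]

at x=0,y=1 over L1,L2,L3,L4:
after L1 α=1/3: [100/3, 10/3, 31]
after L2 α=1/2: [353/3, 613/6, 235/2]
after L3 α=1/4: [137, 945/8, 1005/8]
after L4 α=2/7: [1065/7, 6981/56, 6081/56]
rounded: [152, 125, 109]

query (0,1) [L1,L2,L3,L4,L5] — begin 0,0,0
+L1 (α=1/3) → [100/3, 10/3, 31]
+L2 (α=1/2) → [353/3, 613/6, 235/2]
+L3 (α=1/4) → [137, 945/8, 1005/8]
+L4 (α=2/7) → [1065/7, 6981/56, 6081/56]
+L5 (α=2/3) → [3655/21, 33301/168, 29489/168]
→ [174, 198, 176]

at x=1,y=1 over L1,L2,L3,L4,L5:
after L1 α=1/2: [18, 231/2, 1]
after L2 α=1/8: [95/2, 1729/16, 45/2]
after L3 α=2/5: [1157/10, 1287/16, 963/10]
after L4 α=4/7: [8551/70, 4821/112, 3849/70]
after L5 α=3/4: [47821/280, 78741/448, 26739/280]
→ [171, 176, 95]

at x=1,y=1 over L1,L2,L3,L4:
after L1 α=1/2: [18, 231/2, 1]
after L2 α=1/8: [95/2, 1729/16, 45/2]
after L3 α=2/5: [1157/10, 1287/16, 963/10]
after L4 α=4/7: [8551/70, 4821/112, 3849/70]
→ [122, 43, 55]


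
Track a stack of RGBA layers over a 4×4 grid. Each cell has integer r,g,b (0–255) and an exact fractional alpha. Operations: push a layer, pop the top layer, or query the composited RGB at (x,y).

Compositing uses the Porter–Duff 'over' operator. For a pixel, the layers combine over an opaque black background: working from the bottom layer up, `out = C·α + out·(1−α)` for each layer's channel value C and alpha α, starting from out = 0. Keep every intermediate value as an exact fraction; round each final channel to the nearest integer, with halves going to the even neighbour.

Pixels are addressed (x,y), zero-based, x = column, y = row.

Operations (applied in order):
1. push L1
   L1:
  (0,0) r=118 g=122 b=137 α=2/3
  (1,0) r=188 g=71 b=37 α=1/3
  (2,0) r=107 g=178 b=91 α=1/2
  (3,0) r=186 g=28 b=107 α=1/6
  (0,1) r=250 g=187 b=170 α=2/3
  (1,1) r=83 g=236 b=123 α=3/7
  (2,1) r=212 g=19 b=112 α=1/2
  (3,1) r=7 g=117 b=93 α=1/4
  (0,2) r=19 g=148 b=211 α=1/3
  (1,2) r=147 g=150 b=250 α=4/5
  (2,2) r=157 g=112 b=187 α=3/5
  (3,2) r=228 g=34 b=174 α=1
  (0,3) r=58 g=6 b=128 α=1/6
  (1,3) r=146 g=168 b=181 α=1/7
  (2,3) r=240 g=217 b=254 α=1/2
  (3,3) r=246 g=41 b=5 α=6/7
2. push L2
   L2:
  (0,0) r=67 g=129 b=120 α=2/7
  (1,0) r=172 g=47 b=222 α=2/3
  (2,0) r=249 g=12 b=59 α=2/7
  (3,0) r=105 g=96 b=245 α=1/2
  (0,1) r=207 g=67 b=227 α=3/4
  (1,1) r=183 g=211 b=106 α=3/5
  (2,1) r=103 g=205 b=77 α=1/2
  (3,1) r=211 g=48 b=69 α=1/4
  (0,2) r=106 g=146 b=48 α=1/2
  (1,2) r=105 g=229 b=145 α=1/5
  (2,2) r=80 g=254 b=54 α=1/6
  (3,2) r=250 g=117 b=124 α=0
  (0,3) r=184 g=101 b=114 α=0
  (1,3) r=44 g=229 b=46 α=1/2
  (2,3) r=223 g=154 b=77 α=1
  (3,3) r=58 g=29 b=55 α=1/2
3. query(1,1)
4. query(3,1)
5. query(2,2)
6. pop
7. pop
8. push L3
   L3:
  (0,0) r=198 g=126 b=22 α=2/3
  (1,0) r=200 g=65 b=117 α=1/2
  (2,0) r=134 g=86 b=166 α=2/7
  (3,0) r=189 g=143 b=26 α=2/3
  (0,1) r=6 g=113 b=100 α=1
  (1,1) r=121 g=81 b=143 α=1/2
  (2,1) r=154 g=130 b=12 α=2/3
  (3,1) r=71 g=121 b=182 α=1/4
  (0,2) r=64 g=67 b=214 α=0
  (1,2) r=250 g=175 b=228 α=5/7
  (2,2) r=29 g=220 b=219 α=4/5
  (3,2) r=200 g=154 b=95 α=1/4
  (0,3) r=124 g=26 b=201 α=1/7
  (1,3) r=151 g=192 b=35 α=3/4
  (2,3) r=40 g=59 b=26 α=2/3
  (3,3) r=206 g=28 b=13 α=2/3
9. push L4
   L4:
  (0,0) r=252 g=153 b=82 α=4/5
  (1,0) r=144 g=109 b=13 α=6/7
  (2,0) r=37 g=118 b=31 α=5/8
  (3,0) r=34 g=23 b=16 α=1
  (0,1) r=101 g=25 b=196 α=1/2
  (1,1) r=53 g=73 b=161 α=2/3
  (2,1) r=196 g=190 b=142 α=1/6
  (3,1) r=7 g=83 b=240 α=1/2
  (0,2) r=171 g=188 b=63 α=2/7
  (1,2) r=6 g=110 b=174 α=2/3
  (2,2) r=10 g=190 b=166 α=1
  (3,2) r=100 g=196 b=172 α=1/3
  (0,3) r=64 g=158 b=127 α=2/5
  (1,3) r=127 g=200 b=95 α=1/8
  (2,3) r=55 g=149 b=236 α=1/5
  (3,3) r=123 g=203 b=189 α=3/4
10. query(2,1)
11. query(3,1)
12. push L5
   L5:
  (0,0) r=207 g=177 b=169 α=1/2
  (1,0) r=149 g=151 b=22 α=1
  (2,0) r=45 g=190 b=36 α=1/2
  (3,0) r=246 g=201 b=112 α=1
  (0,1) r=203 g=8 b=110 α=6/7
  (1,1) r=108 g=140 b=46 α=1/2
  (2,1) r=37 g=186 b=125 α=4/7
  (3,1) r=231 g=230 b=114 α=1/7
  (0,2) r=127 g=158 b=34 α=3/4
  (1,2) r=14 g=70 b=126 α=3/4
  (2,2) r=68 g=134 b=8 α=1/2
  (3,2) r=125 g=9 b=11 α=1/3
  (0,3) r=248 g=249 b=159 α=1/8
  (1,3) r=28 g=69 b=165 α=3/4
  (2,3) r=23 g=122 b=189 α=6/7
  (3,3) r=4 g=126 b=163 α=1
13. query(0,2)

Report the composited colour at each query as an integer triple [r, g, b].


(1,1) stack=L1,L2; from [0,0,0]:
+L1 (α=3/7) → [249/7, 708/7, 369/7]
+L2 (α=3/5) → [4341/35, 5847/35, 2964/35]
rounded: [124, 167, 85]

(3,1) stack=L1,L2; from [0,0,0]:
+L1 (α=1/4) → [7/4, 117/4, 93/4]
+L2 (α=1/4) → [865/16, 543/16, 555/16]
= [54, 34, 35]

(2,2) stack=L1,L2; from [0,0,0]:
L1 α=3/5: [471/5, 336/5, 561/5]
L2 α=1/6: [551/6, 295/3, 205/2]
= [92, 98, 102]

at x=2,y=1 over L3,L4:
after L3 α=2/3: [308/3, 260/3, 8]
after L4 α=1/6: [1064/9, 935/9, 91/3]
= [118, 104, 30]

(3,1) stack=L3,L4; from [0,0,0]:
+L3 (α=1/4) → [71/4, 121/4, 91/2]
+L4 (α=1/2) → [99/8, 453/8, 571/4]
= [12, 57, 143]

query (0,2) [L3,L4,L5] — begin 0,0,0
+L3 (α=0) → [0, 0, 0]
+L4 (α=2/7) → [342/7, 376/7, 18]
+L5 (α=3/4) → [3009/28, 1847/14, 30]
= [107, 132, 30]


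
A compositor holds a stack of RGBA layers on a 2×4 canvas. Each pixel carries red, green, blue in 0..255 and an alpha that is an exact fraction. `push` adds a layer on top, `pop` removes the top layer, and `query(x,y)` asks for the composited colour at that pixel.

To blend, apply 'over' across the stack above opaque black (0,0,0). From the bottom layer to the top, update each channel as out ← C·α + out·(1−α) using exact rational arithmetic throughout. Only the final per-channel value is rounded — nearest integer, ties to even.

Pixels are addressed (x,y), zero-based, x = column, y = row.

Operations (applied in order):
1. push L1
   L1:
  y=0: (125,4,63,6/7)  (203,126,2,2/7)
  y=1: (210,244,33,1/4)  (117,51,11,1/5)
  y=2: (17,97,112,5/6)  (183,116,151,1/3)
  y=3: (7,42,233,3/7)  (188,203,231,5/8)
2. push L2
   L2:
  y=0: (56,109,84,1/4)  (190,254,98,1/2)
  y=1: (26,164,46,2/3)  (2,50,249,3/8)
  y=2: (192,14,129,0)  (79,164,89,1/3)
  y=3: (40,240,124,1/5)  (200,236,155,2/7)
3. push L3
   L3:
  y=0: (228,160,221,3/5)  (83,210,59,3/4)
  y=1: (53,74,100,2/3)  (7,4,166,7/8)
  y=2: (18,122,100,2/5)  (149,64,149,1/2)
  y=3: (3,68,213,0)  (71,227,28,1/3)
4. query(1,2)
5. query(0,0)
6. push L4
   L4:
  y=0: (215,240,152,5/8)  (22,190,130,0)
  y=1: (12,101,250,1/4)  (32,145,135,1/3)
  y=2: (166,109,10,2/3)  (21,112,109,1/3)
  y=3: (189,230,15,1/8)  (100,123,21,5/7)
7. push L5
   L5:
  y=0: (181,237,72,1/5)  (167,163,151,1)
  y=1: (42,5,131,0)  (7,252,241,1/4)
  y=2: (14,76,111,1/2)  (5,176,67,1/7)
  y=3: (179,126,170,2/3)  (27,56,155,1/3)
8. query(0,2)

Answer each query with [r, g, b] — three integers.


query (1,2) [L1,L2,L3] — begin 0,0,0
+L1 (α=1/3) → [61, 116/3, 151/3]
+L2 (α=1/3) → [67, 724/9, 569/9]
+L3 (α=1/2) → [108, 650/9, 955/9]
= [108, 72, 106]

at x=0,y=0 over L1,L2,L3:
after L1 α=6/7: [750/7, 24/7, 54]
after L2 α=1/4: [1321/14, 835/28, 123/2]
after L3 α=3/5: [6109/35, 1511/14, 786/5]
= [175, 108, 157]

at x=0,y=2 over L1,L2,L3,L4,L5:
L1 α=5/6: [85/6, 485/6, 280/3]
L2 α=0: [85/6, 485/6, 280/3]
L3 α=2/5: [157/10, 973/10, 96]
L4 α=2/3: [1159/10, 1051/10, 116/3]
L5 α=1/2: [1299/20, 1811/20, 449/6]
= [65, 91, 75]


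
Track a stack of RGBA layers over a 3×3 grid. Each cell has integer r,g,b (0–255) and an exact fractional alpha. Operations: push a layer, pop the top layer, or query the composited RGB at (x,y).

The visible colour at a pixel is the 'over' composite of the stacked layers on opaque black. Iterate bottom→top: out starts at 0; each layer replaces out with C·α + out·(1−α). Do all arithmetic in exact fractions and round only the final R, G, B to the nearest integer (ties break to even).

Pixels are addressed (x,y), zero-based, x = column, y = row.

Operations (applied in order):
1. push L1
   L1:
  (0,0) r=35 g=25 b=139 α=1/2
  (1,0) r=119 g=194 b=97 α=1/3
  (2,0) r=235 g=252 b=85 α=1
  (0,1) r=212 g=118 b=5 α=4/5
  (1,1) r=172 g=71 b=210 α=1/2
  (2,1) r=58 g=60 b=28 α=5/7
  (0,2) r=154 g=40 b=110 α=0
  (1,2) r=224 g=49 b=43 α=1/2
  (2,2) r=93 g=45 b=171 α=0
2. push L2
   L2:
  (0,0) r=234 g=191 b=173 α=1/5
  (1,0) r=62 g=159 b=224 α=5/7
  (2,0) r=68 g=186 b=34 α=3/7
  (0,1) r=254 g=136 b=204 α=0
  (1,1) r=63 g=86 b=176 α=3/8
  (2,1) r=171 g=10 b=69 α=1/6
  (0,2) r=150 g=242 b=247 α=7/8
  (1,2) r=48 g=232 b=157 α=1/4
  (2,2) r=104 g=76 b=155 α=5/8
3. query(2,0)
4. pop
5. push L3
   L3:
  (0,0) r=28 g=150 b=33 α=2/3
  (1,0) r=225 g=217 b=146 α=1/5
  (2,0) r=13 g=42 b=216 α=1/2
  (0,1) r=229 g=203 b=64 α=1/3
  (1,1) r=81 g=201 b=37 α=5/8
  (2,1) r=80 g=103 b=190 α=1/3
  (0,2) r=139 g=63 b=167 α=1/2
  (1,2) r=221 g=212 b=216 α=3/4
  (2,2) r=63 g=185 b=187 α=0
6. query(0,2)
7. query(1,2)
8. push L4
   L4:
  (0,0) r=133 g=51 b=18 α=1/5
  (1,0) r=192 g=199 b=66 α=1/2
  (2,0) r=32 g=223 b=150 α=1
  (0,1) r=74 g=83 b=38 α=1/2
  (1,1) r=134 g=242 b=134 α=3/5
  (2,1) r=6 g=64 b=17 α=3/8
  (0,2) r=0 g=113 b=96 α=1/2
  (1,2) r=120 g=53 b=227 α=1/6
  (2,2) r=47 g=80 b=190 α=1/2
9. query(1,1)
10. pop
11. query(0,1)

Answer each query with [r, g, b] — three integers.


at x=2,y=0 over L1,L2:
after L1 α=1: [235, 252, 85]
after L2 α=3/7: [1144/7, 1566/7, 442/7]
= [163, 224, 63]

query (0,2) [L1,L3] — begin 0,0,0
+L1 (α=0) → [0, 0, 0]
+L3 (α=1/2) → [139/2, 63/2, 167/2]
= [70, 32, 84]

(1,2) stack=L1,L3; from [0,0,0]:
after L1 α=1/2: [112, 49/2, 43/2]
after L3 α=3/4: [775/4, 1321/8, 1339/8]
→ [194, 165, 167]

(1,1) stack=L1,L3,L4; from [0,0,0]:
+L1 (α=1/2) → [86, 71/2, 105]
+L3 (α=5/8) → [663/8, 2223/16, 125/2]
+L4 (α=3/5) → [2271/20, 8031/40, 527/5]
→ [114, 201, 105]

query (0,1) [L1,L3] — begin 0,0,0
after L1 α=4/5: [848/5, 472/5, 4]
after L3 α=1/3: [947/5, 653/5, 24]
= [189, 131, 24]


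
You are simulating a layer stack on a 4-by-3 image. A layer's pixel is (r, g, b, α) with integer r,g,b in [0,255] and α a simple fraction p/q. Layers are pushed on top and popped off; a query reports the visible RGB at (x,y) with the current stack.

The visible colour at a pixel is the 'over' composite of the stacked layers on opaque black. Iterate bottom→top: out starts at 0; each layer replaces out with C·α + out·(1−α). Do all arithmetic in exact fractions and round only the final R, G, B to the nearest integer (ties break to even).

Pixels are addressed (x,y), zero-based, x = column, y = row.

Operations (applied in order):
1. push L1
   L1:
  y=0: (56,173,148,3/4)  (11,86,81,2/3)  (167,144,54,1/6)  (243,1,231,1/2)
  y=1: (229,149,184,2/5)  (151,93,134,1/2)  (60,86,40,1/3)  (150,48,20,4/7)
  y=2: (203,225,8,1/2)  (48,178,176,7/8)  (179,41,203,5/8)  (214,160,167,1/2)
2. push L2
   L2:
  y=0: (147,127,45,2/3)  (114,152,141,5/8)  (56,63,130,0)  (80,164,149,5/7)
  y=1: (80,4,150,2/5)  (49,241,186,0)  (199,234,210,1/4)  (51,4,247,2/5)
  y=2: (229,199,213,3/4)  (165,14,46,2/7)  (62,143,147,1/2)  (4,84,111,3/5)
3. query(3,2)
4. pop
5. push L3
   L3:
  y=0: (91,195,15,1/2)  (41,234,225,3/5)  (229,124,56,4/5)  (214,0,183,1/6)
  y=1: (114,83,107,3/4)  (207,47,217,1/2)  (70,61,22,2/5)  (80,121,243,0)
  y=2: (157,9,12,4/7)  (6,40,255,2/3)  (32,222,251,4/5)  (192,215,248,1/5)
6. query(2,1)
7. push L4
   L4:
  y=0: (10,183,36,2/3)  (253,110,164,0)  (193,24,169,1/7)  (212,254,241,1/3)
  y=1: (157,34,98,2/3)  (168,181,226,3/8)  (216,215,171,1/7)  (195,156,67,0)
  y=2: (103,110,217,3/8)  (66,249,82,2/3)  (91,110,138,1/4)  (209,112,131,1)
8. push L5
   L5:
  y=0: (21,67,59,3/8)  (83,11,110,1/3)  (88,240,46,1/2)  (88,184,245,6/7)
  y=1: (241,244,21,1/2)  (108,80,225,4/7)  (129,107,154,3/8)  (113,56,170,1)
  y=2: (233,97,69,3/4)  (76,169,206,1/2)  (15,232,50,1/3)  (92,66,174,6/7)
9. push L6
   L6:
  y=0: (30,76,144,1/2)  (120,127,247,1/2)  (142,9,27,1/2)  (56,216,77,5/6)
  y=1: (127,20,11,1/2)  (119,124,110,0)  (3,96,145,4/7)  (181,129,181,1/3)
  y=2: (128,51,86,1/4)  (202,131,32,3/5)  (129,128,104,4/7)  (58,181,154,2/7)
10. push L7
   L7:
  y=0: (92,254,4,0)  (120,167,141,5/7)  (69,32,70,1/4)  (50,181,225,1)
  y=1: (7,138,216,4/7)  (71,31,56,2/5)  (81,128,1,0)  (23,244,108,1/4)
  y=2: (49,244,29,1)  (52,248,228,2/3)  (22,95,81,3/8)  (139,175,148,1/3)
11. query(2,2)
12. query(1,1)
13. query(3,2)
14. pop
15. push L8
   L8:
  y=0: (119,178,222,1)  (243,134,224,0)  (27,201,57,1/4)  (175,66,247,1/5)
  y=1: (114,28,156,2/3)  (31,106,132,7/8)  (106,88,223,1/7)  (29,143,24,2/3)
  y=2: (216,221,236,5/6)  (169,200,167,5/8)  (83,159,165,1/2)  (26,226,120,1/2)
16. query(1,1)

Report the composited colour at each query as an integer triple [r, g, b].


at x=3,y=2 over L1,L2:
+L1 (α=1/2) → [107, 80, 167/2]
+L2 (α=3/5) → [226/5, 412/5, 100]
rounded: [45, 82, 100]

query (2,1) [L1,L3] — begin 0,0,0
L1 α=1/3: [20, 86/3, 40/3]
L3 α=2/5: [40, 208/5, 84/5]
→ [40, 42, 17]

query (2,2) [L1,L3,L4,L5,L6,L7] — begin 0,0,0
after L1 α=5/8: [895/8, 205/8, 1015/8]
after L3 α=4/5: [1919/40, 7309/40, 9047/40]
after L4 α=1/4: [9397/160, 26327/160, 32661/160]
after L5 α=1/3: [10597/240, 44887/240, 36661/240]
after L6 α=4/7: [7411/80, 85847/560, 69941/560]
after L7 α=3/8: [8467/128, 117767/896, 97157/896]
= [66, 131, 108]

at x=1,y=1 over L1,L3,L4,L5,L6,L7:
+L1 (α=1/2) → [151/2, 93/2, 67]
+L3 (α=1/2) → [565/4, 187/4, 142]
+L4 (α=3/8) → [4841/32, 3107/32, 347/2]
+L5 (α=4/7) → [28347/224, 19561/224, 2841/14]
+L6 (α=0) → [28347/224, 19561/224, 2841/14]
+L7 (α=2/5) → [116849/1120, 72571/1120, 10091/70]
= [104, 65, 144]

(3,2) stack=L1,L3,L4,L5,L6,L7; from [0,0,0]:
after L1 α=1/2: [107, 80, 167/2]
after L3 α=1/5: [124, 107, 582/5]
after L4 α=1: [209, 112, 131]
after L5 α=6/7: [761/7, 508/7, 1175/7]
after L6 α=2/7: [4617/49, 5074/49, 8031/49]
after L7 α=1/3: [16045/147, 6241/49, 23314/147]
rounded: [109, 127, 159]

at x=1,y=1 over L1,L3,L4,L5,L6,L8:
L1 α=1/2: [151/2, 93/2, 67]
L3 α=1/2: [565/4, 187/4, 142]
L4 α=3/8: [4841/32, 3107/32, 347/2]
L5 α=4/7: [28347/224, 19561/224, 2841/14]
L6 α=0: [28347/224, 19561/224, 2841/14]
L8 α=7/8: [76955/1792, 185769/1792, 15777/112]
rounded: [43, 104, 141]


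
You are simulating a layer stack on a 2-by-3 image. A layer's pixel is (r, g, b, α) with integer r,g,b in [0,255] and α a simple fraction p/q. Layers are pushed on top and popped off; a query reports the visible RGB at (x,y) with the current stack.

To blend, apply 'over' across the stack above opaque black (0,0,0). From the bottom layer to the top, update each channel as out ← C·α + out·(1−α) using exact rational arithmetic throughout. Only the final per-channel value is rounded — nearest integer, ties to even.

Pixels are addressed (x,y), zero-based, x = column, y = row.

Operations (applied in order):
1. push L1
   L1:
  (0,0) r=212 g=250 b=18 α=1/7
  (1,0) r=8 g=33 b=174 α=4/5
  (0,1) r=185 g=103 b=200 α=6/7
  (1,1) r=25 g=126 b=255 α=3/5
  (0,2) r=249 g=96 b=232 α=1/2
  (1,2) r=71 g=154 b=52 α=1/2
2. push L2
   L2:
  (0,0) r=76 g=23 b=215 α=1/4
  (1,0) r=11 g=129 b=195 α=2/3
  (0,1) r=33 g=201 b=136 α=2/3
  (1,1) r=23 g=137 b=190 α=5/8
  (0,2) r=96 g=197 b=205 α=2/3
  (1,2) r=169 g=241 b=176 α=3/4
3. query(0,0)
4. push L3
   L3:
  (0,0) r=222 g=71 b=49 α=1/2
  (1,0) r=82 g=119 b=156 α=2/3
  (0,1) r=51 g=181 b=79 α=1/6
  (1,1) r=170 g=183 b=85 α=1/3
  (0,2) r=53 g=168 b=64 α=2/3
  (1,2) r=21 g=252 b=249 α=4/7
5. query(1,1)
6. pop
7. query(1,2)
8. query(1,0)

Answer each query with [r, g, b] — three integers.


at x=0,y=0 over L1,L2:
+L1 (α=1/7) → [212/7, 250/7, 18/7]
+L2 (α=1/4) → [292/7, 911/28, 1559/28]
→ [42, 33, 56]

at x=1,y=1 over L1,L2,L3:
+L1 (α=3/5) → [15, 378/5, 153]
+L2 (α=5/8) → [20, 4559/40, 1409/8]
+L3 (α=1/3) → [70, 8219/60, 583/4]
= [70, 137, 146]

(1,2) stack=L1,L2; from [0,0,0]:
L1 α=1/2: [71/2, 77, 26]
L2 α=3/4: [1085/8, 200, 277/2]
= [136, 200, 138]

query (1,0) [L1,L2] — begin 0,0,0
L1 α=4/5: [32/5, 132/5, 696/5]
L2 α=2/3: [142/15, 474/5, 882/5]
rounded: [9, 95, 176]


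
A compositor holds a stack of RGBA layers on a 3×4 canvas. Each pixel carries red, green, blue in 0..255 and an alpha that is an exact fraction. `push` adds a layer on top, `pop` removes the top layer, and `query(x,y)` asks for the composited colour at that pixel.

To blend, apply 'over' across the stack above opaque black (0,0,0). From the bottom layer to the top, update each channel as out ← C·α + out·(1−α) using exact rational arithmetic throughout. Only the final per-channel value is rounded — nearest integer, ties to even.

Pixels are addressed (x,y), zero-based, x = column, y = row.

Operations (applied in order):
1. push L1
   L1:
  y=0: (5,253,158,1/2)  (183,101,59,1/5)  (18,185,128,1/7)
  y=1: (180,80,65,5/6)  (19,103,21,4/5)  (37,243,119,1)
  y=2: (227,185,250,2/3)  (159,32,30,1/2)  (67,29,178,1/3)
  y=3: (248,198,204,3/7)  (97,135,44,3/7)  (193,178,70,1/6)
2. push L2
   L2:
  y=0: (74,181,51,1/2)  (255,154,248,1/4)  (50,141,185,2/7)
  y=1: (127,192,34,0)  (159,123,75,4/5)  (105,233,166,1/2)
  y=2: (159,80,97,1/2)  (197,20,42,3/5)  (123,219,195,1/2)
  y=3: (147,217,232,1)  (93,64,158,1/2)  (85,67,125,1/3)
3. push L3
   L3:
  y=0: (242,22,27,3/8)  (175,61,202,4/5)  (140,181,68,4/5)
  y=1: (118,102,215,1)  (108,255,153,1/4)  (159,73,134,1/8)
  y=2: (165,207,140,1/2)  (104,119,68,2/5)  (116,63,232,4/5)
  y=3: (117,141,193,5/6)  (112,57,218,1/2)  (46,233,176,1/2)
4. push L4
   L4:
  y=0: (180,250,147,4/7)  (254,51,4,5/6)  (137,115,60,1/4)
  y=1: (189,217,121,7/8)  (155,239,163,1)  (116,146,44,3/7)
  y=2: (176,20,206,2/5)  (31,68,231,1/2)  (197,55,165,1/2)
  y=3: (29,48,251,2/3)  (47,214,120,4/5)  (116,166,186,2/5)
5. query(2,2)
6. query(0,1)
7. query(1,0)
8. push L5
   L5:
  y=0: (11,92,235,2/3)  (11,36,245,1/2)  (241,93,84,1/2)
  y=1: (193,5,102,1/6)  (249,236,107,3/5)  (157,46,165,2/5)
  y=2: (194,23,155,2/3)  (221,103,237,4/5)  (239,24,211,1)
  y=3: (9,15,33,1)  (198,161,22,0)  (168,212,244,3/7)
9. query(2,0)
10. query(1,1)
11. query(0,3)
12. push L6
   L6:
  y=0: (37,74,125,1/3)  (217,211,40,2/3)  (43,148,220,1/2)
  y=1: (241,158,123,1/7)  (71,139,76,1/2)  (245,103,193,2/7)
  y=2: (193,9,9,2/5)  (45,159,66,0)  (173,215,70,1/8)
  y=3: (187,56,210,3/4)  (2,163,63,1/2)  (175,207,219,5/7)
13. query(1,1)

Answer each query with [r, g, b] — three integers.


query (2,2) [L1,L2,L3,L4] — begin 0,0,0
after L1 α=1/3: [67/3, 29/3, 178/3]
after L2 α=1/2: [218/3, 343/3, 763/6]
after L3 α=4/5: [322/3, 1099/15, 6331/30]
after L4 α=1/2: [913/6, 962/15, 11281/60]
rounded: [152, 64, 188]

query (0,1) [L1,L2,L3,L4] — begin 0,0,0
L1 α=5/6: [150, 200/3, 325/6]
L2 α=0: [150, 200/3, 325/6]
L3 α=1: [118, 102, 215]
L4 α=7/8: [1441/8, 1621/8, 531/4]
→ [180, 203, 133]

query (1,0) [L1,L2,L3,L4] — begin 0,0,0
L1 α=1/5: [183/5, 101/5, 59/5]
L2 α=1/4: [456/5, 1073/20, 1417/20]
L3 α=4/5: [3956/25, 5953/100, 17577/100]
L4 α=5/6: [5951/25, 31453/600, 19577/600]
= [238, 52, 33]

query (2,0) [L1,L2,L3,L4,L5] — begin 0,0,0
+L1 (α=1/7) → [18/7, 185/7, 128/7]
+L2 (α=2/7) → [790/49, 2899/49, 3230/49]
+L3 (α=4/5) → [5646/49, 7675/49, 16558/245]
+L4 (α=1/4) → [23651/196, 7165/49, 32187/490]
+L5 (α=1/2) → [70887/392, 5861/49, 73347/980]
→ [181, 120, 75]

query (1,1) [L1,L2,L3,L4,L5] — begin 0,0,0
+L1 (α=4/5) → [76/5, 412/5, 84/5]
+L2 (α=4/5) → [3256/25, 2872/25, 1584/25]
+L3 (α=1/4) → [3117/25, 14991/100, 8577/100]
+L4 (α=1) → [155, 239, 163]
+L5 (α=3/5) → [1057/5, 1186/5, 647/5]
= [211, 237, 129]

(0,3) stack=L1,L2,L3,L4,L5; from [0,0,0]:
+L1 (α=3/7) → [744/7, 594/7, 612/7]
+L2 (α=1) → [147, 217, 232]
+L3 (α=5/6) → [122, 461/3, 399/2]
+L4 (α=2/3) → [60, 749/9, 1403/6]
+L5 (α=1) → [9, 15, 33]
rounded: [9, 15, 33]

at x=1,y=1 over L1,L2,L3,L4,L5,L6:
L1 α=4/5: [76/5, 412/5, 84/5]
L2 α=4/5: [3256/25, 2872/25, 1584/25]
L3 α=1/4: [3117/25, 14991/100, 8577/100]
L4 α=1: [155, 239, 163]
L5 α=3/5: [1057/5, 1186/5, 647/5]
L6 α=1/2: [706/5, 1881/10, 1027/10]
= [141, 188, 103]


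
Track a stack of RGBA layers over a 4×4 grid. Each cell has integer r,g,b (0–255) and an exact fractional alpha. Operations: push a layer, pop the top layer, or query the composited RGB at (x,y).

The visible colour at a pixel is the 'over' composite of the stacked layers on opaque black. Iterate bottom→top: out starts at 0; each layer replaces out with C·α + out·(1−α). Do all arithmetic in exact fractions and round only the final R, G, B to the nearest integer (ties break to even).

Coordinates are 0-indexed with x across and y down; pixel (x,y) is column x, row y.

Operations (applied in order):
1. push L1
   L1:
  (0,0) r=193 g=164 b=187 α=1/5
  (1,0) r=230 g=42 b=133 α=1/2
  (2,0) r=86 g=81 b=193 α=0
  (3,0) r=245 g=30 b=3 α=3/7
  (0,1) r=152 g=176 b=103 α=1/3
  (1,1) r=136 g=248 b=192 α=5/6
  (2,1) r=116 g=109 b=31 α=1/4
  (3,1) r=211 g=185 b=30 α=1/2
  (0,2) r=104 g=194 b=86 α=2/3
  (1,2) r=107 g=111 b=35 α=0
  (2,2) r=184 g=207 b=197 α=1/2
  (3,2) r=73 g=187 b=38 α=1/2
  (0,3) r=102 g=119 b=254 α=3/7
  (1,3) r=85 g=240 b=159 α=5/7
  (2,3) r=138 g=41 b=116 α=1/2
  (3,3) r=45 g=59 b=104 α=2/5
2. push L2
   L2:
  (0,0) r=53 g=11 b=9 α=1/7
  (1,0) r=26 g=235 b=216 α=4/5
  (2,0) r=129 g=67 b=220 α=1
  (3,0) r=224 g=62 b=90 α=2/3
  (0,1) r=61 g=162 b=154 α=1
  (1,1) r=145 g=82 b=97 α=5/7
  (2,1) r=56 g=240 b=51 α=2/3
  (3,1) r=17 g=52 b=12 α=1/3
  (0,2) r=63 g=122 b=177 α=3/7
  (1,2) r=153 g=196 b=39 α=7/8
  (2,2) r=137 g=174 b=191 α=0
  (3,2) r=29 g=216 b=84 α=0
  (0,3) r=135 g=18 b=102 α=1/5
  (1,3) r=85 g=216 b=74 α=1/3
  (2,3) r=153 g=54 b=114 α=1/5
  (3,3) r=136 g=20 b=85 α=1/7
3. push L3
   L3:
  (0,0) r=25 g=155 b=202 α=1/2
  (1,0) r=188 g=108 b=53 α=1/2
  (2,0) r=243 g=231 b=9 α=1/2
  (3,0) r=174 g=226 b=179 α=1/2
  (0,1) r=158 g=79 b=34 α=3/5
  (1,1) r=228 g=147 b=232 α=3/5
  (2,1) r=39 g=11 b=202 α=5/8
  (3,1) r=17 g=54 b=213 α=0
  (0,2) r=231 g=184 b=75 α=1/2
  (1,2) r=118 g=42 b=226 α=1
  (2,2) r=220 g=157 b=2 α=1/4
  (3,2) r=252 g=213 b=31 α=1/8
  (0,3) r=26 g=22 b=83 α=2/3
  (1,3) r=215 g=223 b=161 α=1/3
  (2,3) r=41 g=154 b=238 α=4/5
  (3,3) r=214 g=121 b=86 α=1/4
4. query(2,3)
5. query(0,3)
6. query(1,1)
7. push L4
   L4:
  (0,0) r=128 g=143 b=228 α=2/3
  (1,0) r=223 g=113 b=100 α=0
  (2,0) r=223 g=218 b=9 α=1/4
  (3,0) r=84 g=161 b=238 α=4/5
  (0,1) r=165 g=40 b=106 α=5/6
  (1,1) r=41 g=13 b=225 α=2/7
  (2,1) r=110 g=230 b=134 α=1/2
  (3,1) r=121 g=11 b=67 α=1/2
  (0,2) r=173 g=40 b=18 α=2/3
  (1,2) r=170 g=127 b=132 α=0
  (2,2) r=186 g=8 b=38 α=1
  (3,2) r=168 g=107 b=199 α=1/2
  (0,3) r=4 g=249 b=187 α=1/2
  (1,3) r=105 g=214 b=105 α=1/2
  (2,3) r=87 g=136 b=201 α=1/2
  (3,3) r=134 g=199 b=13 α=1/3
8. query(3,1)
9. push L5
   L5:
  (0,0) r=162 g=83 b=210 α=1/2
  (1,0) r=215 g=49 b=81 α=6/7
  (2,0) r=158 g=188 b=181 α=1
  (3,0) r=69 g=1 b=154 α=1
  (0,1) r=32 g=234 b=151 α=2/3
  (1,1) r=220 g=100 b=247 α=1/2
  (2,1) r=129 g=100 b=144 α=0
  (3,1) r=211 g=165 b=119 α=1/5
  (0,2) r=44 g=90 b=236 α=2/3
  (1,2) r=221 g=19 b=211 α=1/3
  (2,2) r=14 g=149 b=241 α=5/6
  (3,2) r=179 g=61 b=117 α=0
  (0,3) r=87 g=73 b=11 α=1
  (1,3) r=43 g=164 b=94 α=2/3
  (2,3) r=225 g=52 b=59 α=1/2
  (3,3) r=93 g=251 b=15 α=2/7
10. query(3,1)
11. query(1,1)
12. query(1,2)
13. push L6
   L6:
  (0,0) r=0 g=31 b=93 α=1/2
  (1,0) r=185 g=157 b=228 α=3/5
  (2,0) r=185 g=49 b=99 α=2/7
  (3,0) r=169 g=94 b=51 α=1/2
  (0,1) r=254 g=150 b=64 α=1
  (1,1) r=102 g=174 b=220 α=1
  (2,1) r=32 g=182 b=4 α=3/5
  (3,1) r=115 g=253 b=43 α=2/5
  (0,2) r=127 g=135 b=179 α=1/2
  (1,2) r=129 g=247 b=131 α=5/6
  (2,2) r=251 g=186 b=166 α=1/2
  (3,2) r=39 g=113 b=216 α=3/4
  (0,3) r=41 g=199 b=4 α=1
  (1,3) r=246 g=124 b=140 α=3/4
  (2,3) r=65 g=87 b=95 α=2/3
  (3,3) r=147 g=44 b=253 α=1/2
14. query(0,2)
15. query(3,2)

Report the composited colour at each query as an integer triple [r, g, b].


(2,3) stack=L1,L2,L3; from [0,0,0]:
after L1 α=1/2: [69, 41/2, 58]
after L2 α=1/5: [429/5, 136/5, 346/5]
after L3 α=4/5: [1249/25, 3216/25, 5106/25]
→ [50, 129, 204]

(0,3) stack=L1,L2,L3; from [0,0,0]:
after L1 α=3/7: [306/7, 51, 762/7]
after L2 α=1/5: [2169/35, 222/5, 3762/35]
after L3 α=2/3: [3989/105, 442/15, 9572/105]
= [38, 29, 91]

query (1,1) [L1,L2,L3] — begin 0,0,0
L1 α=5/6: [340/3, 620/3, 160]
L2 α=5/7: [2855/21, 2470/21, 115]
L3 α=3/5: [20074/105, 14201/105, 926/5]
rounded: [191, 135, 185]

query (3,1) [L1,L2,L3,L4] — begin 0,0,0
+L1 (α=1/2) → [211/2, 185/2, 15]
+L2 (α=1/3) → [76, 79, 14]
+L3 (α=0) → [76, 79, 14]
+L4 (α=1/2) → [197/2, 45, 81/2]
= [98, 45, 40]

query (3,1) [L1,L2,L3,L4,L5] — begin 0,0,0
+L1 (α=1/2) → [211/2, 185/2, 15]
+L2 (α=1/3) → [76, 79, 14]
+L3 (α=0) → [76, 79, 14]
+L4 (α=1/2) → [197/2, 45, 81/2]
+L5 (α=1/5) → [121, 69, 281/5]
= [121, 69, 56]

at x=1,y=1 over L1,L2,L3,L4,L5:
+L1 (α=5/6) → [340/3, 620/3, 160]
+L2 (α=5/7) → [2855/21, 2470/21, 115]
+L3 (α=3/5) → [20074/105, 14201/105, 926/5]
+L4 (α=2/7) → [21796/147, 14747/147, 1376/7]
+L5 (α=1/2) → [27068/147, 29447/294, 3105/14]
→ [184, 100, 222]

at x=1,y=2 over L1,L2,L3,L4,L5:
after L1 α=0: [0, 0, 0]
after L2 α=7/8: [1071/8, 343/2, 273/8]
after L3 α=1: [118, 42, 226]
after L4 α=0: [118, 42, 226]
after L5 α=1/3: [457/3, 103/3, 221]
= [152, 34, 221]

query (0,2) [L1,L2,L3,L4,L5,L6] — begin 0,0,0
L1 α=2/3: [208/3, 388/3, 172/3]
L2 α=3/7: [1399/21, 2650/21, 2281/21]
L3 α=1/2: [3125/21, 3257/21, 1928/21]
L4 α=2/3: [10391/63, 4937/63, 2684/63]
L5 α=2/3: [15935/189, 16277/189, 32420/189]
L6 α=1/2: [19969/189, 20896/189, 66251/378]
rounded: [106, 111, 175]

(3,2) stack=L1,L2,L3,L4,L5,L6; from [0,0,0]:
+L1 (α=1/2) → [73/2, 187/2, 19]
+L2 (α=0) → [73/2, 187/2, 19]
+L3 (α=1/8) → [1015/16, 1735/16, 41/2]
+L4 (α=1/2) → [3703/32, 3447/32, 439/4]
+L5 (α=0) → [3703/32, 3447/32, 439/4]
+L6 (α=3/4) → [7447/128, 14295/128, 3031/16]
→ [58, 112, 189]


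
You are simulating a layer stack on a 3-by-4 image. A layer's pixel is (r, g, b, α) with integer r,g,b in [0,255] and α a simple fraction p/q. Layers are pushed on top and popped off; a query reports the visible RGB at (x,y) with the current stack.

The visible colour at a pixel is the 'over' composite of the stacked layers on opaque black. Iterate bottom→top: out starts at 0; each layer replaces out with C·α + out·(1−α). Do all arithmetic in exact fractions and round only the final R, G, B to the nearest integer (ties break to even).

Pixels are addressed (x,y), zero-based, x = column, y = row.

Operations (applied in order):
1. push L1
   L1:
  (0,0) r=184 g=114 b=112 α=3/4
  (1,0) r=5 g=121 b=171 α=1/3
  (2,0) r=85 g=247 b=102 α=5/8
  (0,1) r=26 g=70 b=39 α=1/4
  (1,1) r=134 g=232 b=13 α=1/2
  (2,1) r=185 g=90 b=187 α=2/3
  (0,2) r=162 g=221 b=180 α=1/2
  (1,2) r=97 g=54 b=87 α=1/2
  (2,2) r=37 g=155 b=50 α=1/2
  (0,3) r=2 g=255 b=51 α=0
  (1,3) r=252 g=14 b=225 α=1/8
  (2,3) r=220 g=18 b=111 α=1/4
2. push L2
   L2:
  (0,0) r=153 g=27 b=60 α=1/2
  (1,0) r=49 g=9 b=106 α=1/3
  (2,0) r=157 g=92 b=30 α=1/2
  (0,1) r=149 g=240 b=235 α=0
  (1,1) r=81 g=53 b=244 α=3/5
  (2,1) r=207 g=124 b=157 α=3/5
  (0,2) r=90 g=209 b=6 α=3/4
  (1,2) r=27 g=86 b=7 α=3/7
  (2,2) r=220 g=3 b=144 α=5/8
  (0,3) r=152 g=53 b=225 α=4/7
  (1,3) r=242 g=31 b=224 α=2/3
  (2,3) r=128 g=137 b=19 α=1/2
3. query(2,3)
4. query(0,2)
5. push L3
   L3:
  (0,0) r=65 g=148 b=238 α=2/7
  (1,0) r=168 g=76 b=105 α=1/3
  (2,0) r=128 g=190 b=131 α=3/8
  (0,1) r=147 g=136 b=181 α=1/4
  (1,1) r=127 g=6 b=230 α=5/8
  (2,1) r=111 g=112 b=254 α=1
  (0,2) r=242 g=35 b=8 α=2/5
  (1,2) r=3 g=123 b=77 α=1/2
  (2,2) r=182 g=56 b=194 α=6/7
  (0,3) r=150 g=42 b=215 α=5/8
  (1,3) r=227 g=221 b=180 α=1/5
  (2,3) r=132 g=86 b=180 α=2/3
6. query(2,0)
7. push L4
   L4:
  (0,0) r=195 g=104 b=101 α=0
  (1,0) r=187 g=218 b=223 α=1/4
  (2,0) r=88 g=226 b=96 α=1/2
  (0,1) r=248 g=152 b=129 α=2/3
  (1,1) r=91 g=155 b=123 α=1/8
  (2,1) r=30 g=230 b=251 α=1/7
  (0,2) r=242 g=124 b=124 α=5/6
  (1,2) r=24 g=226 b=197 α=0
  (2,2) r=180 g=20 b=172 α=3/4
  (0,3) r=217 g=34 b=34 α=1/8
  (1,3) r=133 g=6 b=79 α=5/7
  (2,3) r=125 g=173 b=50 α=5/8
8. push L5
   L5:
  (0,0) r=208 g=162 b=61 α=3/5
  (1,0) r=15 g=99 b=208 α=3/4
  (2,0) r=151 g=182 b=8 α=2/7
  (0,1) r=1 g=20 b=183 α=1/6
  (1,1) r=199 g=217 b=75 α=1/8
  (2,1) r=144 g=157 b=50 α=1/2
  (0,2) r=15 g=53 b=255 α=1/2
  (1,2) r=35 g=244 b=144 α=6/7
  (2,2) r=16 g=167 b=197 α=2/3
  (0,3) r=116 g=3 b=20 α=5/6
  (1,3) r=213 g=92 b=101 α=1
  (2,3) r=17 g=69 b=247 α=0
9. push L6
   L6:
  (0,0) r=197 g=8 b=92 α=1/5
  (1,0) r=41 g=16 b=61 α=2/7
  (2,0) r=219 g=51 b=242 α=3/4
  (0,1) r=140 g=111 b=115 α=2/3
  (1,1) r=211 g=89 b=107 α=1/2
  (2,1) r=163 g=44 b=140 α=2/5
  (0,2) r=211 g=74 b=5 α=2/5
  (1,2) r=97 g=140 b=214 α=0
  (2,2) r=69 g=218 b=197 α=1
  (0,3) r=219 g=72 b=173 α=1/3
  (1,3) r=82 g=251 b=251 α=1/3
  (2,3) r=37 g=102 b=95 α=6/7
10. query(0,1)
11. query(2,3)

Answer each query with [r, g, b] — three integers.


query (2,3) [L1,L2] — begin 0,0,0
L1 α=1/4: [55, 9/2, 111/4]
L2 α=1/2: [183/2, 283/4, 187/8]
= [92, 71, 23]

at x=0,y=2 over L1,L2:
L1 α=1/2: [81, 221/2, 90]
L2 α=3/4: [351/4, 1475/8, 27]
rounded: [88, 184, 27]

at x=2,y=0 over L1,L2,L3:
+L1 (α=5/8) → [425/8, 1235/8, 255/4]
+L2 (α=1/2) → [1681/16, 1971/16, 375/8]
+L3 (α=3/8) → [14549/128, 18975/128, 5019/64]
→ [114, 148, 78]

(0,1) stack=L1,L2,L3,L4,L5,L6; from [0,0,0]:
after L1 α=1/4: [13/2, 35/2, 39/4]
after L2 α=0: [13/2, 35/2, 39/4]
after L3 α=1/4: [333/8, 377/8, 841/16]
after L4 α=2/3: [4301/24, 2809/24, 4969/48]
after L5 α=1/6: [21529/144, 14525/144, 33629/288]
after L6 α=2/3: [61849/432, 46493/432, 99869/864]
= [143, 108, 116]

query (2,3) [L1,L2,L3,L4,L5,L6] — begin 0,0,0
L1 α=1/4: [55, 9/2, 111/4]
L2 α=1/2: [183/2, 283/4, 187/8]
L3 α=2/3: [237/2, 971/12, 3067/24]
L4 α=5/8: [1961/16, 4431/32, 5067/64]
L5 α=0: [1961/16, 4431/32, 5067/64]
L6 α=6/7: [5513/112, 24015/224, 41547/448]
→ [49, 107, 93]


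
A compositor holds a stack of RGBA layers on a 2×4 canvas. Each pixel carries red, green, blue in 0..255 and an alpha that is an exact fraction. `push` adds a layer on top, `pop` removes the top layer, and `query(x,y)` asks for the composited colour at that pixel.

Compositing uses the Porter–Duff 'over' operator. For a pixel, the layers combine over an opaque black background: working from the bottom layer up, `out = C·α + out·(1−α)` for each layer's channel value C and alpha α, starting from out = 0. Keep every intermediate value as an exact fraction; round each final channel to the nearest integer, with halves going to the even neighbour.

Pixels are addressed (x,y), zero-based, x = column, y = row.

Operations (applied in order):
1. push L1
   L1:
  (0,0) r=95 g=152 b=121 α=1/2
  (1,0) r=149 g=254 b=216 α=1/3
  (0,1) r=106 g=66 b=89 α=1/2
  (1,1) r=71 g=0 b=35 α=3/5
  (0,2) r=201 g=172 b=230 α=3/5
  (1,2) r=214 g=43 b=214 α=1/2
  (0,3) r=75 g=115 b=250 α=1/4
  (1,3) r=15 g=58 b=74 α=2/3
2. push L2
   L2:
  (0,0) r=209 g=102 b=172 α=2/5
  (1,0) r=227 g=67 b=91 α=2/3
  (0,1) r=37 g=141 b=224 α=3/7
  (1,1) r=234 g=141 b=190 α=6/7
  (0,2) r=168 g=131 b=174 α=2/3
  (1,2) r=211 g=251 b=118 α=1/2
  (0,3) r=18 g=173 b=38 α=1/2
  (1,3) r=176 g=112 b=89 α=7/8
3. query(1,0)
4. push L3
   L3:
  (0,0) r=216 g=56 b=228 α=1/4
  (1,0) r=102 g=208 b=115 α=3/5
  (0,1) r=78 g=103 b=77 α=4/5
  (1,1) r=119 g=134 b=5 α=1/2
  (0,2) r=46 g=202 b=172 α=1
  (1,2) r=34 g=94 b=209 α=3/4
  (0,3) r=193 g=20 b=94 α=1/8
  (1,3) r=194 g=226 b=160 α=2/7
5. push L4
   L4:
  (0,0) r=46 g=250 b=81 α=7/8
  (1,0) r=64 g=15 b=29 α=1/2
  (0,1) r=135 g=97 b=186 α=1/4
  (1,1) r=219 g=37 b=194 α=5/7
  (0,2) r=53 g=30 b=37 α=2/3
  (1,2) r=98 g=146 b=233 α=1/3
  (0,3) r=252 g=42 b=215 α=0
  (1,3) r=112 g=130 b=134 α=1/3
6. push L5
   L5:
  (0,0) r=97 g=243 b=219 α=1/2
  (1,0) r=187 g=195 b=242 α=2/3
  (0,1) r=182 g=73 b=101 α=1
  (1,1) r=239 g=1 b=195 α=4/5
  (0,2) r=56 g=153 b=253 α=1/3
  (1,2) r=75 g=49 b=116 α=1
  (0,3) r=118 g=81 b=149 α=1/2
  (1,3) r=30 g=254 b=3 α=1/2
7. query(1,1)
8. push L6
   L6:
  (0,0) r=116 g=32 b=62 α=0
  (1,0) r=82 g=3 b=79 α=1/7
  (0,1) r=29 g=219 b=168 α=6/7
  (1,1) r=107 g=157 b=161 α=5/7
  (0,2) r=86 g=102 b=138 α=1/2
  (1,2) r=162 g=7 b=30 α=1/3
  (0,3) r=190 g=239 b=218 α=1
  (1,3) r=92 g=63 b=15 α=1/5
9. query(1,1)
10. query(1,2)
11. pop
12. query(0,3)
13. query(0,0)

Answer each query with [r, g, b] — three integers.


query (1,0) [L1,L2] — begin 0,0,0
L1 α=1/3: [149/3, 254/3, 72]
L2 α=2/3: [1511/9, 656/9, 254/3]
→ [168, 73, 85]

(1,1) stack=L1,L2,L3,L4,L5; from [0,0,0]:
L1 α=3/5: [213/5, 0, 21]
L2 α=6/7: [7233/35, 846/7, 1161/7]
L3 α=1/2: [5699/35, 892/7, 598/7]
L4 α=5/7: [49723/245, 3079/49, 7986/49]
L5 α=4/5: [283943/1225, 655/49, 46206/245]
= [232, 13, 189]

at x=1,y=1 over L1,L2,L3,L4,L5,L6:
L1 α=3/5: [213/5, 0, 21]
L2 α=6/7: [7233/35, 846/7, 1161/7]
L3 α=1/2: [5699/35, 892/7, 598/7]
L4 α=5/7: [49723/245, 3079/49, 7986/49]
L5 α=4/5: [283943/1225, 655/49, 46206/245]
L6 α=5/7: [1223261/8575, 39775/343, 289637/1715]
→ [143, 116, 169]

at x=1,y=2 over L1,L2,L3,L4,L5,L6:
L1 α=1/2: [107, 43/2, 107]
L2 α=1/2: [159, 545/4, 225/2]
L3 α=3/4: [261/4, 1673/16, 1479/8]
L4 α=1/3: [457/6, 947/8, 2411/12]
L5 α=1: [75, 49, 116]
L6 α=1/3: [104, 35, 262/3]
rounded: [104, 35, 87]

(0,3) stack=L1,L2,L3,L4,L5; from [0,0,0]:
after L1 α=1/4: [75/4, 115/4, 125/2]
after L2 α=1/2: [147/8, 807/8, 201/4]
after L3 α=1/8: [2573/64, 5809/64, 1783/32]
after L4 α=0: [2573/64, 5809/64, 1783/32]
after L5 α=1/2: [10125/128, 10993/128, 6551/64]
= [79, 86, 102]

(0,0) stack=L1,L2,L3,L4,L5; from [0,0,0]:
L1 α=1/2: [95/2, 76, 121/2]
L2 α=2/5: [1121/10, 432/5, 1051/10]
L3 α=1/4: [5523/40, 394/5, 5433/40]
L4 α=7/8: [18403/320, 1143/5, 28113/320]
L5 α=1/2: [49443/640, 1179/5, 98193/640]
→ [77, 236, 153]
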